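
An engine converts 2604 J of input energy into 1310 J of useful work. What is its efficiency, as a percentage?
η = W_out/W_in = 1310/2604 = 50.31%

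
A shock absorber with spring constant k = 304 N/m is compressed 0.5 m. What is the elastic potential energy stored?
PE = ½kx² = ½(304)(0.5)² = 38.0 J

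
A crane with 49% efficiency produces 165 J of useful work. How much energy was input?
W_in = W_out/η = 165/0.49 = 336.7 J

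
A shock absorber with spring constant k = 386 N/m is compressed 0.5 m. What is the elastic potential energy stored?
PE = ½kx² = ½(386)(0.5)² = 48.25 J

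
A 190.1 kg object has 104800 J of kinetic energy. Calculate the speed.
v = √(2·KE/m) = √(2·104800/190.1) = 33.21 m/s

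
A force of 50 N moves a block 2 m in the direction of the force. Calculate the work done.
W = F·d = (50)(2) = 100.0 J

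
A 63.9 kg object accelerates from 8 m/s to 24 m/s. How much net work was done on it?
W = ΔKE = ½m(v₂² − v₁²) = ½(63.9)(24² − 8²) = 16358.4 J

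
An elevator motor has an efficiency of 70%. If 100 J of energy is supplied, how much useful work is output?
W_out = η·W_in = 0.7·100 = 70.0 J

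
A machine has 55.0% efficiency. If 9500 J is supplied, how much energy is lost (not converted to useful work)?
W_lost = W_in(1 − η) = 9500·(1 − 0.55) = 4275 J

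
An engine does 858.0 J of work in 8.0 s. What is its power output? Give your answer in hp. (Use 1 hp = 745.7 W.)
P = W/t = 858.0/8.0 = 107.25 W = 0.1438 hp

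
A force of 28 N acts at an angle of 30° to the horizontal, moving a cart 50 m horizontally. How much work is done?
W = F·d·cosθ = (28)(50)cos(30°) = 1212 J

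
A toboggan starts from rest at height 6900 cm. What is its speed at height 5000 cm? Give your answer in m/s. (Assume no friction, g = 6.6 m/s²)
Convert to SI: h₁−h₂ = 19.0 m
mgh₁ = mgh₂ + ½mv² ⇒ v = √(2g(h₁−h₂)) = √(2·6.6·19.0) = 15.84 m/s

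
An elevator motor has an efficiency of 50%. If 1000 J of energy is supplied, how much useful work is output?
W_out = η·W_in = 0.5·1000 = 500.0 J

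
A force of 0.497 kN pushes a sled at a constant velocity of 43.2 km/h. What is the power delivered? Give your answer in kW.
Convert to SI: F = 497.0 N, v = 12.0 m/s
P = Fv = (497.0)(12.0) = 5964.0 W = 5.964 kW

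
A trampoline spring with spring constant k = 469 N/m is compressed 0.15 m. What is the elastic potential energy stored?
PE = ½kx² = ½(469)(0.15)² = 5.276 J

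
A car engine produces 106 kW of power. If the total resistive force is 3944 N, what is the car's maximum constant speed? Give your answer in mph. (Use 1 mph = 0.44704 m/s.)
P = Fv ⇒ v = P/F = 106000 W/3944.0 N = 26.8763 m/s = 60.12 mph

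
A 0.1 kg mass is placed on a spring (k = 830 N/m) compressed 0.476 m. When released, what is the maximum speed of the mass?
½kx² = ½mv² ⇒ v = x√(k/m) = (0.476)√(830/0.1) = 43.37 m/s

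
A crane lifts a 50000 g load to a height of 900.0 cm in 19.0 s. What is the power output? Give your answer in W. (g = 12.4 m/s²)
Convert to SI: m = 50.0 kg, h = 9.0 m, t = 19.0 s
P = mgh/t = (50.0)(12.4)(9.0)/19.0 = 293.7 W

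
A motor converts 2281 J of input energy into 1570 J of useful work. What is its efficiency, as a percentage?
η = W_out/W_in = 1570/2281 = 68.83%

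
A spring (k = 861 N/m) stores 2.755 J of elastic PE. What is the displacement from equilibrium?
x = √(2·PE/k) = √(2·2.755/861) = 0.08 m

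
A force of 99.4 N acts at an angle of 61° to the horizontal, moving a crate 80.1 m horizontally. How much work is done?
W = F·d·cosθ = (99.4)(80.1)cos(61°) = 3860 J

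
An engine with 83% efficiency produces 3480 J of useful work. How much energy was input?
W_in = W_out/η = 3480/0.83 = 4193 J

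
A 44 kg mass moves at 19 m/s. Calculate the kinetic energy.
KE = ½mv² = ½(44)(19)² = 7942.0 J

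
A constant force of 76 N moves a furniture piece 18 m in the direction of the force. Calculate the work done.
W = F·d = (76)(18) = 1368 J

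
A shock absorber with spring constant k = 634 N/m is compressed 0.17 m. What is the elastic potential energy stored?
PE = ½kx² = ½(634)(0.17)² = 9.161 J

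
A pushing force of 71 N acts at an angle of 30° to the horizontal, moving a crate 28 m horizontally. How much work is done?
W = F·d·cosθ = (71)(28)cos(30°) = 1722 J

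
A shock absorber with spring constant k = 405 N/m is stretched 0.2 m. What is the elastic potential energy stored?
PE = ½kx² = ½(405)(0.2)² = 8.1 J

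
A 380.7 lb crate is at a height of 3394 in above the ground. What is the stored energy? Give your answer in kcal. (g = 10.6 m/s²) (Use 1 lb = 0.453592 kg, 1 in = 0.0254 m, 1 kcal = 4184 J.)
Convert to SI: m = 172.682 kg, h = 86.2076 m
PE = mgh = (172.682)(10.6)(86.2076) = 157797 J = 37.71 kcal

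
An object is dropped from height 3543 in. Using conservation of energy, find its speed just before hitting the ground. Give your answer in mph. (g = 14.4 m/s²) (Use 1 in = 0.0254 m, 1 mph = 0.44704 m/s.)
Convert to SI: h = 89.9922 m
mgh = ½mv² ⇒ v = √(2gh) = √(2·14.4·89.9922) = 50.9095 m/s = 113.9 mph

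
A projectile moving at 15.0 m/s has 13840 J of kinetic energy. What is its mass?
m = 2·KE/v² = 2·13840/(15.0)² = 123.0 kg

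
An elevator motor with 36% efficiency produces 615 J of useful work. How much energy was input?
W_in = W_out/η = 615/0.36 = 1708 J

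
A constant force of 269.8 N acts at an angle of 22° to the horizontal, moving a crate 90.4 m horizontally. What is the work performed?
W = F·d·cosθ = (269.8)(90.4)cos(22°) = 22610 J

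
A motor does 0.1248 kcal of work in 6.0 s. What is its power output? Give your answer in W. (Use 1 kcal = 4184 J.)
Convert to SI: W = 522.163 J, t = 6.0 s
P = W/t = 522.163/6.0 = 87.03 W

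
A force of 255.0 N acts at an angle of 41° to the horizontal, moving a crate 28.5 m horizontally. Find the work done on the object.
W = F·d·cosθ = (255.0)(28.5)cos(41°) = 5485 J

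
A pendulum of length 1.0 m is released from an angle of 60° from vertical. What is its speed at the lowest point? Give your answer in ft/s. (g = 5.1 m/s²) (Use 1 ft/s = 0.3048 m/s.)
h = L(1 − cosθ) = 1.0(1 − cos60°) = 0.5 m
v = √(2gh) = √(2·5.1·0.5) = 2.25832 m/s = 7.409 ft/s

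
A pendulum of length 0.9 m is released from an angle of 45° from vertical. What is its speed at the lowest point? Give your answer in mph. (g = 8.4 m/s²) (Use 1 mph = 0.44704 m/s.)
h = L(1 − cosθ) = 0.9(1 − cos45°) = 0.263604 m
v = √(2gh) = √(2·8.4·0.263604) = 2.10441 m/s = 4.707 mph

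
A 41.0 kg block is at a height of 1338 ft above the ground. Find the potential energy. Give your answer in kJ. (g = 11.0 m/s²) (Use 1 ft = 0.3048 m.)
Convert to SI: m = 41.0 kg, h = 407.822 m
PE = mgh = (41.0)(11.0)(407.822) = 183928 J = 183.9 kJ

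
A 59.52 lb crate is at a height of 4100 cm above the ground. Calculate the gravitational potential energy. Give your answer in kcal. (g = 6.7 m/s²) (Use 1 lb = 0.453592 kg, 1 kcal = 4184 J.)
Convert to SI: m = 26.9978 kg, h = 41.0 m
PE = mgh = (26.9978)(6.7)(41.0) = 7416.29 J = 1.773 kcal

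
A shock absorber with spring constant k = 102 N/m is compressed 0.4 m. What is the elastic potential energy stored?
PE = ½kx² = ½(102)(0.4)² = 8.16 J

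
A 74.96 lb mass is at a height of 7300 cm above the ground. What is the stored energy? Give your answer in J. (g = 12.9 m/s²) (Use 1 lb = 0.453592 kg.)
Convert to SI: m = 34.0013 kg, h = 73.0 m
PE = mgh = (34.0013)(12.9)(73.0) = 32020 J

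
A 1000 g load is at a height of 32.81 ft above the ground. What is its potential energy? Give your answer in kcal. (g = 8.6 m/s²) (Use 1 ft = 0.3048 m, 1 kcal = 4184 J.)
Convert to SI: m = 1.0 kg, h = 10.0005 m
PE = mgh = (1.0)(8.6)(10.0005) = 86.0042 J = 0.02056 kcal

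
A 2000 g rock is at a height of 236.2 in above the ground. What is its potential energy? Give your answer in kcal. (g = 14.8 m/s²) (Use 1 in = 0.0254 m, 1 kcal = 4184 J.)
Convert to SI: m = 2.0 kg, h = 5.99948 m
PE = mgh = (2.0)(14.8)(5.99948) = 177.585 J = 0.04244 kcal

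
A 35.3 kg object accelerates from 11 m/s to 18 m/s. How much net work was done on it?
W = ΔKE = ½m(v₂² − v₁²) = ½(35.3)(18² − 11²) = 3582.95 J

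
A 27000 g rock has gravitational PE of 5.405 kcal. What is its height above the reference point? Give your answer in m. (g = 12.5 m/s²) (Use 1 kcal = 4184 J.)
Convert to SI: m = 27.0 kg, PE = 22614.5 J
h = PE/(mg) = 22614.5/(27.0·12.5) = 67.01 m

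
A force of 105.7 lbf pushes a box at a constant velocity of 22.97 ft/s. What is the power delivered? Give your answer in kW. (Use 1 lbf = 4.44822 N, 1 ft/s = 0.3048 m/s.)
Convert to SI: F = 470.177 N, v = 7.00126 m/s
P = Fv = (470.177)(7.00126) = 3291.83 W = 3.292 kW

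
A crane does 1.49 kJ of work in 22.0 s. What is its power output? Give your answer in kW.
Convert to SI: W = 1490.0 J, t = 22.0 s
P = W/t = 1490.0/22.0 = 67.7273 W = 0.06773 kW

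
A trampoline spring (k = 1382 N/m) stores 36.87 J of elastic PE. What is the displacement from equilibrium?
x = √(2·PE/k) = √(2·36.87/1382) = 0.231 m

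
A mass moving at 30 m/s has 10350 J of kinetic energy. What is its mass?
m = 2·KE/v² = 2·10350/(30)² = 23.0 kg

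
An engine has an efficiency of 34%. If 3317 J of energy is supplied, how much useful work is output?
W_out = η·W_in = 0.34·3317 = 1127.78 J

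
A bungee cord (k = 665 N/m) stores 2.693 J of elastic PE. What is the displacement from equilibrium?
x = √(2·PE/k) = √(2·2.693/665) = 0.09 m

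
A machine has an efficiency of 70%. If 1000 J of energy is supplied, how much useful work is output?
W_out = η·W_in = 0.7·1000 = 700.0 J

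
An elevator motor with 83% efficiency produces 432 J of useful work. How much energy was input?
W_in = W_out/η = 432/0.83 = 520.5 J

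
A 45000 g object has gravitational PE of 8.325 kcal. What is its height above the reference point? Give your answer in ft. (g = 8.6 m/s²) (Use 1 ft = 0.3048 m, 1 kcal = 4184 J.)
Convert to SI: m = 45.0 kg, PE = 34831.8 J
h = PE/(mg) = 34831.8/(45.0·8.6) = 90.0047 m = 295.3 ft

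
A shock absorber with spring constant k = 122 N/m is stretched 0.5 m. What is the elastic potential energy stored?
PE = ½kx² = ½(122)(0.5)² = 15.25 J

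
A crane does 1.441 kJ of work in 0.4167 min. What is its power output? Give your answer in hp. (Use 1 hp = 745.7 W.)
Convert to SI: W = 1441.0 J, t = 25.002 s
P = W/t = 1441.0/25.002 = 57.6354 W = 0.07729 hp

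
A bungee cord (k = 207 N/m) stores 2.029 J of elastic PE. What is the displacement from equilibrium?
x = √(2·PE/k) = √(2·2.029/207) = 0.14 m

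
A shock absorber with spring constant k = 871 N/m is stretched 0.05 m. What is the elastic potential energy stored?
PE = ½kx² = ½(871)(0.05)² = 1.089 J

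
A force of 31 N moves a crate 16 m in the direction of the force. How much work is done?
W = F·d = (31)(16) = 496.0 J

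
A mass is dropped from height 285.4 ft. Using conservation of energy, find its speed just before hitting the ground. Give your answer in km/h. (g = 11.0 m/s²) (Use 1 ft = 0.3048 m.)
Convert to SI: h = 86.9899 m
mgh = ½mv² ⇒ v = √(2gh) = √(2·11.0·86.9899) = 43.7468 m/s = 157.5 km/h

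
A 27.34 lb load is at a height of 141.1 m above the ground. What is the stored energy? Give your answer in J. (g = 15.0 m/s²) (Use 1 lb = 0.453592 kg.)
Convert to SI: m = 12.4012 kg, h = 141.1 m
PE = mgh = (12.4012)(15.0)(141.1) = 26250 J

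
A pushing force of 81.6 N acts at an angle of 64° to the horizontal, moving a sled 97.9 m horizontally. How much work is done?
W = F·d·cosθ = (81.6)(97.9)cos(64°) = 3502 J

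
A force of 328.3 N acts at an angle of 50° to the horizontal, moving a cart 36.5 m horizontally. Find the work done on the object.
W = F·d·cosθ = (328.3)(36.5)cos(50°) = 7702 J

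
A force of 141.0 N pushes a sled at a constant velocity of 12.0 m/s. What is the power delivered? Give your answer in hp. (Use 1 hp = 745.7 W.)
P = Fv = (141.0)(12.0) = 1692.0 W = 2.269 hp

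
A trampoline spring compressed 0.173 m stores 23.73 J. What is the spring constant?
k = 2·PE/x² = 2·23.73/(0.173)² = 1586 N/m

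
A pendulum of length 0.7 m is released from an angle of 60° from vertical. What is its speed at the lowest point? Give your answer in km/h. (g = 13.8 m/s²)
h = L(1 − cosθ) = 0.7(1 − cos60°) = 0.35 m
v = √(2gh) = √(2·13.8·0.35) = 3.10805 m/s = 11.19 km/h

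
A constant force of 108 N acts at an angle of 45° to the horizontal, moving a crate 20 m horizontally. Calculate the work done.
W = F·d·cosθ = (108)(20)cos(45°) = 1527 J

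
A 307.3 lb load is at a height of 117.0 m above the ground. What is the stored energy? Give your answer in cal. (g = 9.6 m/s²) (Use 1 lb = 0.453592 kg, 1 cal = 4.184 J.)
Convert to SI: m = 139.389 kg, h = 117.0 m
PE = mgh = (139.389)(9.6)(117.0) = 156562 J = 37420 cal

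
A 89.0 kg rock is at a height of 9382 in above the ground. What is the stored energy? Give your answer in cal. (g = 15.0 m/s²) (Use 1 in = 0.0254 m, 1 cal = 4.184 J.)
Convert to SI: m = 89.0 kg, h = 238.303 m
PE = mgh = (89.0)(15.0)(238.303) = 318134 J = 76040 cal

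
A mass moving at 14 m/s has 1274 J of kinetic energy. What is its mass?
m = 2·KE/v² = 2·1274/(14)² = 13.0 kg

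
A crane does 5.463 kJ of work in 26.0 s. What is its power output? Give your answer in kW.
Convert to SI: W = 5463.0 J, t = 26.0 s
P = W/t = 5463.0/26.0 = 210.115 W = 0.2101 kW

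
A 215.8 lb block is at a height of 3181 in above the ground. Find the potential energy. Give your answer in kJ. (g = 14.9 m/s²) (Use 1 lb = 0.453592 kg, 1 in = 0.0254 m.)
Convert to SI: m = 97.8852 kg, h = 80.7974 m
PE = mgh = (97.8852)(14.9)(80.7974) = 117842 J = 117.8 kJ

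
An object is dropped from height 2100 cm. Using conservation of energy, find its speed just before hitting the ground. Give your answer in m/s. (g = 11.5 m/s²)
Convert to SI: h = 21.0 m
mgh = ½mv² ⇒ v = √(2gh) = √(2·11.5·21.0) = 21.98 m/s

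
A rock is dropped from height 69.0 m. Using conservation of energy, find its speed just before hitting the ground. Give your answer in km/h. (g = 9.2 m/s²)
mgh = ½mv² ⇒ v = √(2gh) = √(2·9.2·69.0) = 35.6314 m/s = 128.3 km/h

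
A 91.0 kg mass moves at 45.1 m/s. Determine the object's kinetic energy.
KE = ½mv² = ½(91.0)(45.1)² = 92550 J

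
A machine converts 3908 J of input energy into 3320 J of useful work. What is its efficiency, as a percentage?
η = W_out/W_in = 3320/3908 = 84.95%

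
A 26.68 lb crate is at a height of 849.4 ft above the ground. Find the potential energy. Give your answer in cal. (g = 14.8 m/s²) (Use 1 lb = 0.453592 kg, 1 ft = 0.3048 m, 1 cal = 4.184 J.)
Convert to SI: m = 12.1018 kg, h = 258.897 m
PE = mgh = (12.1018)(14.8)(258.897) = 46370.3 J = 11080 cal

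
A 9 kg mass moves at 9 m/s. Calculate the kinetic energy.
KE = ½mv² = ½(9)(9)² = 364.5 J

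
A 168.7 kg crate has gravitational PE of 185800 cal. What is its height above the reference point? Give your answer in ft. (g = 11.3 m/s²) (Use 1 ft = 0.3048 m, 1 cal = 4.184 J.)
Convert to SI: m = 168.7 kg, PE = 777387 J
h = PE/(mg) = 777387/(168.7·11.3) = 407.797 m = 1338 ft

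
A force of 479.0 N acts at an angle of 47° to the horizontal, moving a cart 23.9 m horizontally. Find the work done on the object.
W = F·d·cosθ = (479.0)(23.9)cos(47°) = 7808 J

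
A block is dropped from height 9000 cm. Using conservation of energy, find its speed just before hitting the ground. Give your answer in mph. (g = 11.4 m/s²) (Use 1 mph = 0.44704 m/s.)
Convert to SI: h = 90.0 m
mgh = ½mv² ⇒ v = √(2gh) = √(2·11.4·90.0) = 45.299 m/s = 101.3 mph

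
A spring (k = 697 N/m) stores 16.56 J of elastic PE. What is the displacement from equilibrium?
x = √(2·PE/k) = √(2·16.56/697) = 0.218 m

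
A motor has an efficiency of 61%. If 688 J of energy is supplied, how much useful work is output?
W_out = η·W_in = 0.61·688 = 419.68 J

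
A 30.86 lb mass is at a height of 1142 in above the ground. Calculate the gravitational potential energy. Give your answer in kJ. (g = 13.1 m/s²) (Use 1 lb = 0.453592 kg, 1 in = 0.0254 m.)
Convert to SI: m = 13.9978 kg, h = 29.0068 m
PE = mgh = (13.9978)(13.1)(29.0068) = 5319.03 J = 5.319 kJ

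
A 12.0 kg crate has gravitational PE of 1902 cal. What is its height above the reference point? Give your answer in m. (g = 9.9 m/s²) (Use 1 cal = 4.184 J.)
Convert to SI: m = 12.0 kg, PE = 7957.97 J
h = PE/(mg) = 7957.97/(12.0·9.9) = 66.99 m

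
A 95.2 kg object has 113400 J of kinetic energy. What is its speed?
v = √(2·KE/m) = √(2·113400/95.2) = 48.81 m/s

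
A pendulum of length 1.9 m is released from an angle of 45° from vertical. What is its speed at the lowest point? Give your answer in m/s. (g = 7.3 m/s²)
h = L(1 − cosθ) = 1.9(1 − cos45°) = 0.556497 m
v = √(2gh) = √(2·7.3·0.556497) = 2.85 m/s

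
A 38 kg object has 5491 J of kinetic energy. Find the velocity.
v = √(2·KE/m) = √(2·5491/38) = 17.0 m/s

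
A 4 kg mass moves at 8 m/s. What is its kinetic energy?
KE = ½mv² = ½(4)(8)² = 128.0 J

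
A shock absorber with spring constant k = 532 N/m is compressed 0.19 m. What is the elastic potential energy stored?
PE = ½kx² = ½(532)(0.19)² = 9.603 J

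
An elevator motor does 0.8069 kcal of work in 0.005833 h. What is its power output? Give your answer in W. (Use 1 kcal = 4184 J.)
Convert to SI: W = 3376.07 J, t = 20.9988 s
P = W/t = 3376.07/20.9988 = 160.8 W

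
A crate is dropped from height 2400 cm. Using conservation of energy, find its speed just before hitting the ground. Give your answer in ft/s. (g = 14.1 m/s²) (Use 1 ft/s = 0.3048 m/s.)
Convert to SI: h = 24.0 m
mgh = ½mv² ⇒ v = √(2gh) = √(2·14.1·24.0) = 26.0154 m/s = 85.35 ft/s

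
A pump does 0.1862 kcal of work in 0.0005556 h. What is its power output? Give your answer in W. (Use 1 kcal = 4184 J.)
Convert to SI: W = 779.061 J, t = 2.00016 s
P = W/t = 779.061/2.00016 = 389.5 W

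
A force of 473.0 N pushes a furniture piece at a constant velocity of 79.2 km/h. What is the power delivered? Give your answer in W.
Convert to SI: F = 473.0 N, v = 22.0 m/s
P = Fv = (473.0)(22.0) = 10410 W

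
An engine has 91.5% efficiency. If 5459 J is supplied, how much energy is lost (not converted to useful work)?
W_lost = W_in(1 − η) = 5459·(1 − 0.915) = 464.0 J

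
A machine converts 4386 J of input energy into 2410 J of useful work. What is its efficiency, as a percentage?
η = W_out/W_in = 2410/4386 = 54.95%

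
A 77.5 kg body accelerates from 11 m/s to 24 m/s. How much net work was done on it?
W = ΔKE = ½m(v₂² − v₁²) = ½(77.5)(24² − 11²) = 17631.25 J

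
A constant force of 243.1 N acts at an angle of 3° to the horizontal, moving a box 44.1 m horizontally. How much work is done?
W = F·d·cosθ = (243.1)(44.1)cos(3°) = 10710 J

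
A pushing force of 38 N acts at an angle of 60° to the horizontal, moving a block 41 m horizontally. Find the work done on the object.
W = F·d·cosθ = (38)(41)cos(60°) = 779.0 J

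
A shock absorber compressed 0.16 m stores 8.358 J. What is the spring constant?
k = 2·PE/x² = 2·8.358/(0.16)² = 653.0 N/m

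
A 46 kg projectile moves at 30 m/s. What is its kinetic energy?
KE = ½mv² = ½(46)(30)² = 20700.0 J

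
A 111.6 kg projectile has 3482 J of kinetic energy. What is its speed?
v = √(2·KE/m) = √(2·3482/111.6) = 7.899 m/s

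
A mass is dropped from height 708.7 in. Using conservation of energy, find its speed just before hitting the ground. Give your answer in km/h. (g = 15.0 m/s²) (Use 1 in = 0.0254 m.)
Convert to SI: h = 18.001 m
mgh = ½mv² ⇒ v = √(2gh) = √(2·15.0·18.001) = 23.2385 m/s = 83.66 km/h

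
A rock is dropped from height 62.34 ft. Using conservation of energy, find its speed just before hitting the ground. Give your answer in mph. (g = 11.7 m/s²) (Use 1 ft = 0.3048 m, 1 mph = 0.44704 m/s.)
Convert to SI: h = 19.0012 m
mgh = ½mv² ⇒ v = √(2gh) = √(2·11.7·19.0012) = 21.0862 m/s = 47.17 mph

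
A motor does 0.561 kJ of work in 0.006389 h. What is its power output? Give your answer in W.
Convert to SI: W = 561.0 J, t = 23.0004 s
P = W/t = 561.0/23.0004 = 24.39 W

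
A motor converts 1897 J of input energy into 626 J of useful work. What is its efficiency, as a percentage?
η = W_out/W_in = 626/1897 = 33.0%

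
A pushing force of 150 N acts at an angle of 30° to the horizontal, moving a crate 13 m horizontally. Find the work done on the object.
W = F·d·cosθ = (150)(13)cos(30°) = 1689 J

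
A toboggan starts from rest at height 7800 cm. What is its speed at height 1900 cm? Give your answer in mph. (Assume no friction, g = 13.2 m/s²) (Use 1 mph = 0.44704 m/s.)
Convert to SI: h₁−h₂ = 59.0 m
mgh₁ = mgh₂ + ½mv² ⇒ v = √(2g(h₁−h₂)) = √(2·13.2·59.0) = 39.4664 m/s = 88.28 mph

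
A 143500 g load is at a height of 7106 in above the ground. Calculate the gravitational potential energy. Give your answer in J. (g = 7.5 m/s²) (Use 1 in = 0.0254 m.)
Convert to SI: m = 143.5 kg, h = 180.492 m
PE = mgh = (143.5)(7.5)(180.492) = 194300 J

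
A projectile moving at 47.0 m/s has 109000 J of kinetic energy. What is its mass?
m = 2·KE/v² = 2·109000/(47.0)² = 98.69 kg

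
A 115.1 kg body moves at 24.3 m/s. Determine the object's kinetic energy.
KE = ½mv² = ½(115.1)(24.3)² = 33980 J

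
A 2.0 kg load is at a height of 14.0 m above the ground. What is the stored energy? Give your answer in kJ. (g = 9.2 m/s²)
PE = mgh = (2.0)(9.2)(14.0) = 257.6 J = 0.2576 kJ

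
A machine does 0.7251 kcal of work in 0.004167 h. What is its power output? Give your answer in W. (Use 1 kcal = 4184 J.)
Convert to SI: W = 3033.82 J, t = 15.0012 s
P = W/t = 3033.82/15.0012 = 202.2 W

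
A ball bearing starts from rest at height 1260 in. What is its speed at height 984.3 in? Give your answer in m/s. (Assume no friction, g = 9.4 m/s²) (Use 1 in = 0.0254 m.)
Convert to SI: h₁−h₂ = 7.00278 m
mgh₁ = mgh₂ + ½mv² ⇒ v = √(2g(h₁−h₂)) = √(2·9.4·7.00278) = 11.47 m/s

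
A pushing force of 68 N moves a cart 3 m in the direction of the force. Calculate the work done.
W = F·d = (68)(3) = 204.0 J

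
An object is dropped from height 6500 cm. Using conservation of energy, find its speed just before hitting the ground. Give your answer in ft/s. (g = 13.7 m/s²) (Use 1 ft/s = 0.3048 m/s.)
Convert to SI: h = 65.0 m
mgh = ½mv² ⇒ v = √(2gh) = √(2·13.7·65.0) = 42.2019 m/s = 138.5 ft/s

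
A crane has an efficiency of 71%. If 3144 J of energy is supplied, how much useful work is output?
W_out = η·W_in = 0.71·3144 = 2232.24 J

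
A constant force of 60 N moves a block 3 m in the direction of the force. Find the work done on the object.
W = F·d = (60)(3) = 180.0 J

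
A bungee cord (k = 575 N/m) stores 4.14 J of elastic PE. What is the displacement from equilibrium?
x = √(2·PE/k) = √(2·4.14/575) = 0.12 m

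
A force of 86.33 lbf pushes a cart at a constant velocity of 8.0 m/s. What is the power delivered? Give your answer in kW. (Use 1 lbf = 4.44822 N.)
Convert to SI: F = 384.015 N, v = 8.0 m/s
P = Fv = (384.015)(8.0) = 3072.12 W = 3.072 kW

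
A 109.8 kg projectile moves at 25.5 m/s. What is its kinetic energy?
KE = ½mv² = ½(109.8)(25.5)² = 35700 J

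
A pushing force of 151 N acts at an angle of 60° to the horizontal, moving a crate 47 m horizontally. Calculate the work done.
W = F·d·cosθ = (151)(47)cos(60°) = 3549 J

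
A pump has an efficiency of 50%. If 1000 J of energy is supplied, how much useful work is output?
W_out = η·W_in = 0.5·1000 = 500.0 J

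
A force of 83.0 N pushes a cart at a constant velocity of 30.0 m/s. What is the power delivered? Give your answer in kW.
P = Fv = (83.0)(30.0) = 2490.0 W = 2.49 kW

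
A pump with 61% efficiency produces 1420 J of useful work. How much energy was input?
W_in = W_out/η = 1420/0.61 = 2328 J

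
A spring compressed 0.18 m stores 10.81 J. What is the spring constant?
k = 2·PE/x² = 2·10.81/(0.18)² = 667.3 N/m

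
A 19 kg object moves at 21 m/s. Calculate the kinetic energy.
KE = ½mv² = ½(19)(21)² = 4189.5 J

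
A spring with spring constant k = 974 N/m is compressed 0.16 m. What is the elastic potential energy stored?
PE = ½kx² = ½(974)(0.16)² = 12.47 J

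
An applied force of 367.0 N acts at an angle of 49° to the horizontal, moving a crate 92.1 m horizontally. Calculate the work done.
W = F·d·cosθ = (367.0)(92.1)cos(49°) = 22180 J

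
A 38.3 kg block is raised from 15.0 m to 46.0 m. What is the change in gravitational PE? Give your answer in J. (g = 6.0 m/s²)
ΔPE = mgΔh = (38.3)(6.0)(31.0) = 7124 J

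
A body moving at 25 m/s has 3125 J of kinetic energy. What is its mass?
m = 2·KE/v² = 2·3125/(25)² = 10.0 kg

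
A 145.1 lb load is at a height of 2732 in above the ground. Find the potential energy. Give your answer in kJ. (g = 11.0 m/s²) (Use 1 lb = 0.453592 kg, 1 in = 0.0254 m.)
Convert to SI: m = 65.8162 kg, h = 69.3928 m
PE = mgh = (65.8162)(11.0)(69.3928) = 50238.9 J = 50.24 kJ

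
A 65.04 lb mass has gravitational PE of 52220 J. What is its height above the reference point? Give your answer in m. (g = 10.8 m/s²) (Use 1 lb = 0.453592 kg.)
Convert to SI: m = 29.5016 kg, PE = 52220.0 J
h = PE/(mg) = 52220.0/(29.5016·10.8) = 163.9 m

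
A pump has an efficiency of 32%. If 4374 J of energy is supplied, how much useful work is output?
W_out = η·W_in = 0.32·4374 = 1399.68 J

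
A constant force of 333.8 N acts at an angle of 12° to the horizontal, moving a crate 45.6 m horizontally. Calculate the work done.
W = F·d·cosθ = (333.8)(45.6)cos(12°) = 14890 J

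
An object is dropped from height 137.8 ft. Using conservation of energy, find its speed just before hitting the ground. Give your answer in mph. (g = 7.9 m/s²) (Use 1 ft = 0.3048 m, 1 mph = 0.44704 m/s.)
Convert to SI: h = 42.0014 m
mgh = ½mv² ⇒ v = √(2gh) = √(2·7.9·42.0014) = 25.7609 m/s = 57.63 mph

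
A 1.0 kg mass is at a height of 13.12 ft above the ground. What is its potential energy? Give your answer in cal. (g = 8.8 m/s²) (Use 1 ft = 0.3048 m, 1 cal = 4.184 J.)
Convert to SI: m = 1.0 kg, h = 3.99898 m
PE = mgh = (1.0)(8.8)(3.99898) = 35.191 J = 8.411 cal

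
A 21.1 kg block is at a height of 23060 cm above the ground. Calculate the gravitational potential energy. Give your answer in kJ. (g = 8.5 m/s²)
Convert to SI: m = 21.1 kg, h = 230.6 m
PE = mgh = (21.1)(8.5)(230.6) = 41358.1 J = 41.36 kJ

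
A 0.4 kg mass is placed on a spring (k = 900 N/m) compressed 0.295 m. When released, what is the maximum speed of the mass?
½kx² = ½mv² ⇒ v = x√(k/m) = (0.295)√(900/0.4) = 13.99 m/s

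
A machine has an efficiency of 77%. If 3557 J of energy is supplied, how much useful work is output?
W_out = η·W_in = 0.77·3557 = 2738.89 J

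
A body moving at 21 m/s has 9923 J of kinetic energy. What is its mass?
m = 2·KE/v² = 2·9923/(21)² = 45.0 kg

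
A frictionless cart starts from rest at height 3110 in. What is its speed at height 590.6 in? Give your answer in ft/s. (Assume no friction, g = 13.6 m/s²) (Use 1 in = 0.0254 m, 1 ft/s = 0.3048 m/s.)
Convert to SI: h₁−h₂ = 63.9928 m
mgh₁ = mgh₂ + ½mv² ⇒ v = √(2g(h₁−h₂)) = √(2·13.6·63.9928) = 41.7205 m/s = 136.9 ft/s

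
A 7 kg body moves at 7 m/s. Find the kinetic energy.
KE = ½mv² = ½(7)(7)² = 171.5 J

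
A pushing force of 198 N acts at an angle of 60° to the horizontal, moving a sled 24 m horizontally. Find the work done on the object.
W = F·d·cosθ = (198)(24)cos(60°) = 2376 J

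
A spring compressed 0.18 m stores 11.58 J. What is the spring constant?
k = 2·PE/x² = 2·11.58/(0.18)² = 714.8 N/m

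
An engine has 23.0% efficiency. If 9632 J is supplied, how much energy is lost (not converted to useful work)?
W_lost = W_in(1 − η) = 9632·(1 − 0.23) = 7417 J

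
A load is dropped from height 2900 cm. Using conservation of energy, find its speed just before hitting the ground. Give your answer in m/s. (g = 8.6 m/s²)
Convert to SI: h = 29.0 m
mgh = ½mv² ⇒ v = √(2gh) = √(2·8.6·29.0) = 22.33 m/s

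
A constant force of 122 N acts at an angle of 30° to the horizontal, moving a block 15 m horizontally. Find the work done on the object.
W = F·d·cosθ = (122)(15)cos(30°) = 1585 J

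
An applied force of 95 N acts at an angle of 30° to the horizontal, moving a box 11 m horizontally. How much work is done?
W = F·d·cosθ = (95)(11)cos(30°) = 905.0 J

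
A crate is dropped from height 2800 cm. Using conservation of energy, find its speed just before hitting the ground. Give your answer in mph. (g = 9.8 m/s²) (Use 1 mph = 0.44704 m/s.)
Convert to SI: h = 28.0 m
mgh = ½mv² ⇒ v = √(2gh) = √(2·9.8·28.0) = 23.4265 m/s = 52.4 mph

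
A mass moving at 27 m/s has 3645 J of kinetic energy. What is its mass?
m = 2·KE/v² = 2·3645/(27)² = 10.0 kg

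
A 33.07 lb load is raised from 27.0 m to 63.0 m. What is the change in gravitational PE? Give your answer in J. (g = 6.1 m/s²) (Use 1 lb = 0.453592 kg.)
Convert to SI: m = 15.0003 kg, Δh = 36.0 m
ΔPE = mgΔh = (15.0003)(6.1)(36.0) = 3294 J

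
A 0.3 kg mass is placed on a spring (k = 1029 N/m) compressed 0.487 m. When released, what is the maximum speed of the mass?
½kx² = ½mv² ⇒ v = x√(k/m) = (0.487)√(1029/0.3) = 28.52 m/s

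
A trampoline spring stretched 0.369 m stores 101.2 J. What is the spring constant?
k = 2·PE/x² = 2·101.2/(0.369)² = 1486 N/m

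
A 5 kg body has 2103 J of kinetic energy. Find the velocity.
v = √(2·KE/m) = √(2·2103/5) = 29.0 m/s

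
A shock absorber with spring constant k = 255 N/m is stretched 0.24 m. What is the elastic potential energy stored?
PE = ½kx² = ½(255)(0.24)² = 7.344 J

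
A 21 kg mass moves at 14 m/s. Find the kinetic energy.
KE = ½mv² = ½(21)(14)² = 2058.0 J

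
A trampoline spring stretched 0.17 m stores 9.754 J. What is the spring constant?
k = 2·PE/x² = 2·9.754/(0.17)² = 675.0 N/m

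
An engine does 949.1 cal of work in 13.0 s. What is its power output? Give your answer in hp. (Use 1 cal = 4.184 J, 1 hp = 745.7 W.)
Convert to SI: W = 3971.03 J, t = 13.0 s
P = W/t = 3971.03/13.0 = 305.464 W = 0.4096 hp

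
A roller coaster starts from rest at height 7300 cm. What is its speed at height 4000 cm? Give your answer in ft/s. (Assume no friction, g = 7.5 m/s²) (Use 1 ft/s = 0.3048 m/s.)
Convert to SI: h₁−h₂ = 33.0 m
mgh₁ = mgh₂ + ½mv² ⇒ v = √(2g(h₁−h₂)) = √(2·7.5·33.0) = 22.2486 m/s = 72.99 ft/s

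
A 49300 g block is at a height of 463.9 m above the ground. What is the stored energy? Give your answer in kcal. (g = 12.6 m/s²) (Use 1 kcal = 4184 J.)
Convert to SI: m = 49.3 kg, h = 463.9 m
PE = mgh = (49.3)(12.6)(463.9) = 288165 J = 68.87 kcal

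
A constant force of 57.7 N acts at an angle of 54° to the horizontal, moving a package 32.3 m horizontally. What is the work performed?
W = F·d·cosθ = (57.7)(32.3)cos(54°) = 1095 J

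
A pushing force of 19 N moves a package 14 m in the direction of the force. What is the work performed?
W = F·d = (19)(14) = 266.0 J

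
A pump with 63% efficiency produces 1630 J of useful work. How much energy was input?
W_in = W_out/η = 1630/0.63 = 2587 J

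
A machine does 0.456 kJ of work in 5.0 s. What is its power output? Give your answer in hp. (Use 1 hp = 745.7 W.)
Convert to SI: W = 456.0 J, t = 5.0 s
P = W/t = 456.0/5.0 = 91.2 W = 0.1223 hp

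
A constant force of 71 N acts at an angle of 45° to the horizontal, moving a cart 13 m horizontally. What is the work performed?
W = F·d·cosθ = (71)(13)cos(45°) = 652.7 J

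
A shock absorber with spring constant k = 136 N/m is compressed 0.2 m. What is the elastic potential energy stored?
PE = ½kx² = ½(136)(0.2)² = 2.72 J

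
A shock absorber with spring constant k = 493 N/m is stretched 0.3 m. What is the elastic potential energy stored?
PE = ½kx² = ½(493)(0.3)² = 22.19 J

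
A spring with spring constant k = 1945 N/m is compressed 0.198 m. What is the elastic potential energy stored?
PE = ½kx² = ½(1945)(0.198)² = 38.13 J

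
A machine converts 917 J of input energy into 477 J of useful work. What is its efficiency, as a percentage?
η = W_out/W_in = 477/917 = 52.02%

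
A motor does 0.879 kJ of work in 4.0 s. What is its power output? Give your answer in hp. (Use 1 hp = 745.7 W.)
Convert to SI: W = 879.0 J, t = 4.0 s
P = W/t = 879.0/4.0 = 219.75 W = 0.2947 hp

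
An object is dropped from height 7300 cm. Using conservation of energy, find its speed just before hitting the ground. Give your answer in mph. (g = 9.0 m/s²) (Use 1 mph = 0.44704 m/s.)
Convert to SI: h = 73.0 m
mgh = ½mv² ⇒ v = √(2gh) = √(2·9.0·73.0) = 36.2491 m/s = 81.09 mph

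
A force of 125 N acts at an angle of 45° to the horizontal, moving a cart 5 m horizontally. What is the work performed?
W = F·d·cosθ = (125)(5)cos(45°) = 441.9 J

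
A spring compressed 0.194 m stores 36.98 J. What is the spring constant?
k = 2·PE/x² = 2·36.98/(0.194)² = 1965 N/m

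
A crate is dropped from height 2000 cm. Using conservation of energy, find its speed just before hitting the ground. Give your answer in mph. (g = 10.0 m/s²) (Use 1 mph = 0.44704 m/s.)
Convert to SI: h = 20.0 m
mgh = ½mv² ⇒ v = √(2gh) = √(2·10.0·20.0) = 20.0 m/s = 44.74 mph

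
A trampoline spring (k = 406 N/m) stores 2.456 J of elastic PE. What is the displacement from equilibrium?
x = √(2·PE/k) = √(2·2.456/406) = 0.11 m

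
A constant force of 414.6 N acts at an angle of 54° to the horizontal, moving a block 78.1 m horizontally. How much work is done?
W = F·d·cosθ = (414.6)(78.1)cos(54°) = 19030 J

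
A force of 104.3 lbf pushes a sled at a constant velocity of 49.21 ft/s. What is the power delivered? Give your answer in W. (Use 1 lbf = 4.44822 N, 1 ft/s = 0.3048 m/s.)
Convert to SI: F = 463.949 N, v = 14.9992 m/s
P = Fv = (463.949)(14.9992) = 6959 W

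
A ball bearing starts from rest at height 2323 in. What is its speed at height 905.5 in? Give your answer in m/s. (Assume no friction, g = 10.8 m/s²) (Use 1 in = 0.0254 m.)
Convert to SI: h₁−h₂ = 36.0045 m
mgh₁ = mgh₂ + ½mv² ⇒ v = √(2g(h₁−h₂)) = √(2·10.8·36.0045) = 27.89 m/s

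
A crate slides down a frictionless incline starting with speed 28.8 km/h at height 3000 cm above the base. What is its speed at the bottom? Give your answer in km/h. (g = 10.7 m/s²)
Convert to SI: v₀ = 8.0 m/s, h = 30.0 m
½mv₀² + mgh = ½mv² ⇒ v = √(v₀² + 2gh) = √(8.0² + 2·10.7·30.0) = 26.5707 m/s = 95.65 km/h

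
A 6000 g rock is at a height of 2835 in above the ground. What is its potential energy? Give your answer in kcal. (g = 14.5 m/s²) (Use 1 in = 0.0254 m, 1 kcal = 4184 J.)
Convert to SI: m = 6.0 kg, h = 72.009 m
PE = mgh = (6.0)(14.5)(72.009) = 6264.78 J = 1.497 kcal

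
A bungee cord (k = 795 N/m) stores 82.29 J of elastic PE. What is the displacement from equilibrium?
x = √(2·PE/k) = √(2·82.29/795) = 0.455 m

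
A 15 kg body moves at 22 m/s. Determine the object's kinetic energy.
KE = ½mv² = ½(15)(22)² = 3630.0 J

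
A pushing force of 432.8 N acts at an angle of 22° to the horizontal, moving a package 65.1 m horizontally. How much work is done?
W = F·d·cosθ = (432.8)(65.1)cos(22°) = 26120 J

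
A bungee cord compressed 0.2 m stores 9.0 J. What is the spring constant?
k = 2·PE/x² = 2·9.0/(0.2)² = 450.0 N/m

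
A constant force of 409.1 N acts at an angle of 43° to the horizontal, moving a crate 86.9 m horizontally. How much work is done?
W = F·d·cosθ = (409.1)(86.9)cos(43°) = 26000 J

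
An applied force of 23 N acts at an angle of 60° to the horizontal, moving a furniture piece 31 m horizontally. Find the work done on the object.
W = F·d·cosθ = (23)(31)cos(60°) = 356.5 J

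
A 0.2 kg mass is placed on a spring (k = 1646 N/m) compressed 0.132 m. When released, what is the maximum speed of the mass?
½kx² = ½mv² ⇒ v = x√(k/m) = (0.132)√(1646/0.2) = 11.97 m/s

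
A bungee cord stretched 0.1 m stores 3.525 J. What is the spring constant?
k = 2·PE/x² = 2·3.525/(0.1)² = 705.0 N/m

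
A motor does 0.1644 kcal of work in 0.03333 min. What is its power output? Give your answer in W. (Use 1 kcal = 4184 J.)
Convert to SI: W = 687.85 J, t = 1.9998 s
P = W/t = 687.85/1.9998 = 344.0 W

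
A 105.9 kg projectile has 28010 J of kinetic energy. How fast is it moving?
v = √(2·KE/m) = √(2·28010/105.9) = 23.0 m/s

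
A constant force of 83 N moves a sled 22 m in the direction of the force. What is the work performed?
W = F·d = (83)(22) = 1826 J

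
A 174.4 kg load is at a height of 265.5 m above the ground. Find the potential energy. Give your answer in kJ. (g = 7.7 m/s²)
PE = mgh = (174.4)(7.7)(265.5) = 356535 J = 356.5 kJ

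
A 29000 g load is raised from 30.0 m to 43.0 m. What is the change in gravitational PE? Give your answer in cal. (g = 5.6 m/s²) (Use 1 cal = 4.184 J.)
Convert to SI: m = 29.0 kg, Δh = 13.0 m
ΔPE = mgΔh = (29.0)(5.6)(13.0) = 2111.2 J = 504.6 cal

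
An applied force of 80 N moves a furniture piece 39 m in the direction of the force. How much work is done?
W = F·d = (80)(39) = 3120 J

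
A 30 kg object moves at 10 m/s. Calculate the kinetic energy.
KE = ½mv² = ½(30)(10)² = 1500.0 J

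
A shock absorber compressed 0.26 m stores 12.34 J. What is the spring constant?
k = 2·PE/x² = 2·12.34/(0.26)² = 365.1 N/m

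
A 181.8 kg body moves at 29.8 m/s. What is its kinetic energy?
KE = ½mv² = ½(181.8)(29.8)² = 80720 J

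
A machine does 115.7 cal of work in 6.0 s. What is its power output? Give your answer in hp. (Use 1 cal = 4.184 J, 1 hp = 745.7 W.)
Convert to SI: W = 484.089 J, t = 6.0 s
P = W/t = 484.089/6.0 = 80.6815 W = 0.1082 hp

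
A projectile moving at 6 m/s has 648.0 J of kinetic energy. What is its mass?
m = 2·KE/v² = 2·648.0/(6)² = 36.0 kg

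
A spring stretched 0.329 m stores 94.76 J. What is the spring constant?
k = 2·PE/x² = 2·94.76/(0.329)² = 1751 N/m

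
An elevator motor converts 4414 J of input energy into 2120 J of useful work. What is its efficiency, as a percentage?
η = W_out/W_in = 2120/4414 = 48.03%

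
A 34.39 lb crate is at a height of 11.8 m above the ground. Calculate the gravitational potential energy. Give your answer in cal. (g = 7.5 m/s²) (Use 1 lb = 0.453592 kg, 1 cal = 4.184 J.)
Convert to SI: m = 15.599 kg, h = 11.8 m
PE = mgh = (15.599)(7.5)(11.8) = 1380.514 J = 330.0 cal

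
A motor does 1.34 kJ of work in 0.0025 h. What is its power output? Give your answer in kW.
Convert to SI: W = 1340.0 J, t = 9.0 s
P = W/t = 1340.0/9.0 = 148.889 W = 0.1489 kW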